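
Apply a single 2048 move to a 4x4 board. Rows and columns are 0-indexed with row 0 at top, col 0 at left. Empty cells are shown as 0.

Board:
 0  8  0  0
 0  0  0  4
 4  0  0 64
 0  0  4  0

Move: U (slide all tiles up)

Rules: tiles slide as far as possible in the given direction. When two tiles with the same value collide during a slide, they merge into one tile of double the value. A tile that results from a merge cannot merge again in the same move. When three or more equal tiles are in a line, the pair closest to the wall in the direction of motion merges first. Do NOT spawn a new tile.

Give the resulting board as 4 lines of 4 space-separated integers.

Answer:  4  8  4  4
 0  0  0 64
 0  0  0  0
 0  0  0  0

Derivation:
Slide up:
col 0: [0, 0, 4, 0] -> [4, 0, 0, 0]
col 1: [8, 0, 0, 0] -> [8, 0, 0, 0]
col 2: [0, 0, 0, 4] -> [4, 0, 0, 0]
col 3: [0, 4, 64, 0] -> [4, 64, 0, 0]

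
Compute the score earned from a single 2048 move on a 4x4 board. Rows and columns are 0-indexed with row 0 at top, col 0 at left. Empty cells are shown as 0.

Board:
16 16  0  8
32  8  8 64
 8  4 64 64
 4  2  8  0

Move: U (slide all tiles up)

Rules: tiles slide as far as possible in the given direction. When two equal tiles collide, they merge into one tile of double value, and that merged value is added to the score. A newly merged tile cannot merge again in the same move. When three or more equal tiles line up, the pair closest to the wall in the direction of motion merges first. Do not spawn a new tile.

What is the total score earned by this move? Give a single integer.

Answer: 128

Derivation:
Slide up:
col 0: [16, 32, 8, 4] -> [16, 32, 8, 4]  score +0 (running 0)
col 1: [16, 8, 4, 2] -> [16, 8, 4, 2]  score +0 (running 0)
col 2: [0, 8, 64, 8] -> [8, 64, 8, 0]  score +0 (running 0)
col 3: [8, 64, 64, 0] -> [8, 128, 0, 0]  score +128 (running 128)
Board after move:
 16  16   8   8
 32   8  64 128
  8   4   8   0
  4   2   0   0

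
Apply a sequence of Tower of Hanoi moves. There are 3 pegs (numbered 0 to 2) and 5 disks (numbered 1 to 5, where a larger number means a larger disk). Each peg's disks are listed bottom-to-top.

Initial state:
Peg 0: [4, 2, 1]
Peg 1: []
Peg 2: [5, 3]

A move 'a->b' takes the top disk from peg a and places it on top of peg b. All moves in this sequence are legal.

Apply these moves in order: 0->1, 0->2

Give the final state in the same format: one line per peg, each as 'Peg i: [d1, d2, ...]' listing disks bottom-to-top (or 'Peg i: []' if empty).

Answer: Peg 0: [4]
Peg 1: [1]
Peg 2: [5, 3, 2]

Derivation:
After move 1 (0->1):
Peg 0: [4, 2]
Peg 1: [1]
Peg 2: [5, 3]

After move 2 (0->2):
Peg 0: [4]
Peg 1: [1]
Peg 2: [5, 3, 2]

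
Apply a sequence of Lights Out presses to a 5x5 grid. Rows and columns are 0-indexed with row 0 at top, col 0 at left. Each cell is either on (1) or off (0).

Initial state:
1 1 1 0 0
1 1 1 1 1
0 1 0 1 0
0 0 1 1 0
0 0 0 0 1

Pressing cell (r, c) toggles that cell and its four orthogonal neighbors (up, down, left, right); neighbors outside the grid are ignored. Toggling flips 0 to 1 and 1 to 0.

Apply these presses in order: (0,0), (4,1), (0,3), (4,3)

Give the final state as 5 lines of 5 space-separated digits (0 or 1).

Answer: 0 0 0 1 1
0 1 1 0 1
0 1 0 1 0
0 1 1 0 0
1 1 0 1 0

Derivation:
After press 1 at (0,0):
0 0 1 0 0
0 1 1 1 1
0 1 0 1 0
0 0 1 1 0
0 0 0 0 1

After press 2 at (4,1):
0 0 1 0 0
0 1 1 1 1
0 1 0 1 0
0 1 1 1 0
1 1 1 0 1

After press 3 at (0,3):
0 0 0 1 1
0 1 1 0 1
0 1 0 1 0
0 1 1 1 0
1 1 1 0 1

After press 4 at (4,3):
0 0 0 1 1
0 1 1 0 1
0 1 0 1 0
0 1 1 0 0
1 1 0 1 0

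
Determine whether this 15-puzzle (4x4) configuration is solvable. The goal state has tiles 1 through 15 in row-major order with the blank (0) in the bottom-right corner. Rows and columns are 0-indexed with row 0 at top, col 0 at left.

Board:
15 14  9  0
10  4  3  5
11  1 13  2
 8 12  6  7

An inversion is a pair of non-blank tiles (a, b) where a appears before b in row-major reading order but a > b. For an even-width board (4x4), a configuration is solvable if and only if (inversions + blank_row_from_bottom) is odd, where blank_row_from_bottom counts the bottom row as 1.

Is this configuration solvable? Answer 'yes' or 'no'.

Answer: no

Derivation:
Inversions: 64
Blank is in row 0 (0-indexed from top), which is row 4 counting from the bottom (bottom = 1).
64 + 4 = 68, which is even, so the puzzle is not solvable.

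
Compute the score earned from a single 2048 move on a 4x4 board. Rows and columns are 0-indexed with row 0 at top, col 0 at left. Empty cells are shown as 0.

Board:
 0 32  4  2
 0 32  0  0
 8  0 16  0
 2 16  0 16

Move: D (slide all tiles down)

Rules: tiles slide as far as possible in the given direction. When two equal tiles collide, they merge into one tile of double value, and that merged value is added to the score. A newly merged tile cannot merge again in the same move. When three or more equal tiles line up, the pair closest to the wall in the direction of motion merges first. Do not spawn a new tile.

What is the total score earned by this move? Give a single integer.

Slide down:
col 0: [0, 0, 8, 2] -> [0, 0, 8, 2]  score +0 (running 0)
col 1: [32, 32, 0, 16] -> [0, 0, 64, 16]  score +64 (running 64)
col 2: [4, 0, 16, 0] -> [0, 0, 4, 16]  score +0 (running 64)
col 3: [2, 0, 0, 16] -> [0, 0, 2, 16]  score +0 (running 64)
Board after move:
 0  0  0  0
 0  0  0  0
 8 64  4  2
 2 16 16 16

Answer: 64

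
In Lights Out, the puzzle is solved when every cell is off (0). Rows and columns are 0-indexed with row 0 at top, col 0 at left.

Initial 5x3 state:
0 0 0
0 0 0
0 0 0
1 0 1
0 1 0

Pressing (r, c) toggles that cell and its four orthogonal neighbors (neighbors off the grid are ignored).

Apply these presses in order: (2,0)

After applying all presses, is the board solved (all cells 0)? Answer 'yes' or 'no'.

After press 1 at (2,0):
0 0 0
1 0 0
1 1 0
0 0 1
0 1 0

Lights still on: 5

Answer: no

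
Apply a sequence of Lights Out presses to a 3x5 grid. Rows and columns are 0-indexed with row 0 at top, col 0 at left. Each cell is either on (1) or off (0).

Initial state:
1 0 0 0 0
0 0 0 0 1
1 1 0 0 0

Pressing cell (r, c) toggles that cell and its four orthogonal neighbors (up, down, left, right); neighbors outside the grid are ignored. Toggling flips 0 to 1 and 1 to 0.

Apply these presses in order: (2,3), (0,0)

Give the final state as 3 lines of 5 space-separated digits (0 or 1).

Answer: 0 1 0 0 0
1 0 0 1 1
1 1 1 1 1

Derivation:
After press 1 at (2,3):
1 0 0 0 0
0 0 0 1 1
1 1 1 1 1

After press 2 at (0,0):
0 1 0 0 0
1 0 0 1 1
1 1 1 1 1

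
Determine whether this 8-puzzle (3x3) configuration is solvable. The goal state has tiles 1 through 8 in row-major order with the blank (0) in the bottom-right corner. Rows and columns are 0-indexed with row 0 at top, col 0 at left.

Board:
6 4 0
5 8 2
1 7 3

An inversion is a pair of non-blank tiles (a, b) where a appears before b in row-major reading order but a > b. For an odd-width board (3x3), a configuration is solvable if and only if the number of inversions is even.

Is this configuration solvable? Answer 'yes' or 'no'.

Inversions (pairs i<j in row-major order where tile[i] > tile[j] > 0): 17
17 is odd, so the puzzle is not solvable.

Answer: no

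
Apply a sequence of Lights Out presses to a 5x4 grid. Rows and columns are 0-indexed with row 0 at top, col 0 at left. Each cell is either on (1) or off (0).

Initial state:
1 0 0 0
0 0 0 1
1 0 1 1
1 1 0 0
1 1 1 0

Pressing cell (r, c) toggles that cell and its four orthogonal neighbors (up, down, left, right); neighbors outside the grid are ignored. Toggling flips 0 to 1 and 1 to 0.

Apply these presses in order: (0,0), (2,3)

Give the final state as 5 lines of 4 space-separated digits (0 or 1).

After press 1 at (0,0):
0 1 0 0
1 0 0 1
1 0 1 1
1 1 0 0
1 1 1 0

After press 2 at (2,3):
0 1 0 0
1 0 0 0
1 0 0 0
1 1 0 1
1 1 1 0

Answer: 0 1 0 0
1 0 0 0
1 0 0 0
1 1 0 1
1 1 1 0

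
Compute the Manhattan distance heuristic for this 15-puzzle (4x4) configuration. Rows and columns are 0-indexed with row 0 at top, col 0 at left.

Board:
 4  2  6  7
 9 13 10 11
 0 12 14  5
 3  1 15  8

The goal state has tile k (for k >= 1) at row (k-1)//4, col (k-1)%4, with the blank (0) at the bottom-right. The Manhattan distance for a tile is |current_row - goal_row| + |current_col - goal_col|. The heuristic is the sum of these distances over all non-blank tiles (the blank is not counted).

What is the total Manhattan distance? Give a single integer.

Answer: 34

Derivation:
Tile 4: (0,0)->(0,3) = 3
Tile 2: (0,1)->(0,1) = 0
Tile 6: (0,2)->(1,1) = 2
Tile 7: (0,3)->(1,2) = 2
Tile 9: (1,0)->(2,0) = 1
Tile 13: (1,1)->(3,0) = 3
Tile 10: (1,2)->(2,1) = 2
Tile 11: (1,3)->(2,2) = 2
Tile 12: (2,1)->(2,3) = 2
Tile 14: (2,2)->(3,1) = 2
Tile 5: (2,3)->(1,0) = 4
Tile 3: (3,0)->(0,2) = 5
Tile 1: (3,1)->(0,0) = 4
Tile 15: (3,2)->(3,2) = 0
Tile 8: (3,3)->(1,3) = 2
Sum: 3 + 0 + 2 + 2 + 1 + 3 + 2 + 2 + 2 + 2 + 4 + 5 + 4 + 0 + 2 = 34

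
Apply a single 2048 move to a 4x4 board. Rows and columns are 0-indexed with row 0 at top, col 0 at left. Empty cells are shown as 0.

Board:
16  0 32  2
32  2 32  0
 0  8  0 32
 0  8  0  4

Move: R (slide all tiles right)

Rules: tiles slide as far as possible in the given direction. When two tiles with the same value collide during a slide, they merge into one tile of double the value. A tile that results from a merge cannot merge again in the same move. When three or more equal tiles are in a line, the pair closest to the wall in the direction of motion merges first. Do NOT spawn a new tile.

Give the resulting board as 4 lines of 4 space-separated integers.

Answer:  0 16 32  2
 0 32  2 32
 0  0  8 32
 0  0  8  4

Derivation:
Slide right:
row 0: [16, 0, 32, 2] -> [0, 16, 32, 2]
row 1: [32, 2, 32, 0] -> [0, 32, 2, 32]
row 2: [0, 8, 0, 32] -> [0, 0, 8, 32]
row 3: [0, 8, 0, 4] -> [0, 0, 8, 4]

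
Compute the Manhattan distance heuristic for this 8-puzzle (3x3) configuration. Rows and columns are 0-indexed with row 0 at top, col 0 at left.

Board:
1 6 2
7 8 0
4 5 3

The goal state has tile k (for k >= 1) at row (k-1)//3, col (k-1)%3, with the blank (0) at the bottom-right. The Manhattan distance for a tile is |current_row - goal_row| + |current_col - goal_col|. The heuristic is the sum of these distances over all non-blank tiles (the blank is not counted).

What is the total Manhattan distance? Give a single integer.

Tile 1: (0,0)->(0,0) = 0
Tile 6: (0,1)->(1,2) = 2
Tile 2: (0,2)->(0,1) = 1
Tile 7: (1,0)->(2,0) = 1
Tile 8: (1,1)->(2,1) = 1
Tile 4: (2,0)->(1,0) = 1
Tile 5: (2,1)->(1,1) = 1
Tile 3: (2,2)->(0,2) = 2
Sum: 0 + 2 + 1 + 1 + 1 + 1 + 1 + 2 = 9

Answer: 9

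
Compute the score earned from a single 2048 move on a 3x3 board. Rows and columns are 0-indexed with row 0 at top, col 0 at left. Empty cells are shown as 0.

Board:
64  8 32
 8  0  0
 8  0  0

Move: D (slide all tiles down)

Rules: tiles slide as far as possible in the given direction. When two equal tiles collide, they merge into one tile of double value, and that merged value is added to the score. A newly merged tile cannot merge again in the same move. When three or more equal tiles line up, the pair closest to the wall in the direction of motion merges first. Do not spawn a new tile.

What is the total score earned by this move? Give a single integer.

Answer: 16

Derivation:
Slide down:
col 0: [64, 8, 8] -> [0, 64, 16]  score +16 (running 16)
col 1: [8, 0, 0] -> [0, 0, 8]  score +0 (running 16)
col 2: [32, 0, 0] -> [0, 0, 32]  score +0 (running 16)
Board after move:
 0  0  0
64  0  0
16  8 32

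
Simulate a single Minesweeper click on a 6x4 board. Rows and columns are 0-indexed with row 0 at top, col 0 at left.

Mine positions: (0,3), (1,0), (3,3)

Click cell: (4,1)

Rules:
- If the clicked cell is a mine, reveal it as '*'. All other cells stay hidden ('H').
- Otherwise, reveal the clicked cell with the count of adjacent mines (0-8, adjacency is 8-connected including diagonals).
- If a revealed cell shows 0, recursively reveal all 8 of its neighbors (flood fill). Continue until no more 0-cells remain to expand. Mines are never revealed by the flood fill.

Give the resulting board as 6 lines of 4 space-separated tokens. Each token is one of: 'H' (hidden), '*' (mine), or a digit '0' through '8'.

H H H H
H H H H
1 1 1 H
0 0 1 H
0 0 1 1
0 0 0 0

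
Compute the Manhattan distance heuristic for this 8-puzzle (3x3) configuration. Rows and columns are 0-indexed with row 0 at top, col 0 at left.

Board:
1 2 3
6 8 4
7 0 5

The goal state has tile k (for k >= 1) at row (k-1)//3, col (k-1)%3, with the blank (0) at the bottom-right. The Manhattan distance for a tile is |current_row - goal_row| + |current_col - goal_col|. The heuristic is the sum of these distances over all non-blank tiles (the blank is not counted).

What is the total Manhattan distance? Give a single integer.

Tile 1: at (0,0), goal (0,0), distance |0-0|+|0-0| = 0
Tile 2: at (0,1), goal (0,1), distance |0-0|+|1-1| = 0
Tile 3: at (0,2), goal (0,2), distance |0-0|+|2-2| = 0
Tile 6: at (1,0), goal (1,2), distance |1-1|+|0-2| = 2
Tile 8: at (1,1), goal (2,1), distance |1-2|+|1-1| = 1
Tile 4: at (1,2), goal (1,0), distance |1-1|+|2-0| = 2
Tile 7: at (2,0), goal (2,0), distance |2-2|+|0-0| = 0
Tile 5: at (2,2), goal (1,1), distance |2-1|+|2-1| = 2
Sum: 0 + 0 + 0 + 2 + 1 + 2 + 0 + 2 = 7

Answer: 7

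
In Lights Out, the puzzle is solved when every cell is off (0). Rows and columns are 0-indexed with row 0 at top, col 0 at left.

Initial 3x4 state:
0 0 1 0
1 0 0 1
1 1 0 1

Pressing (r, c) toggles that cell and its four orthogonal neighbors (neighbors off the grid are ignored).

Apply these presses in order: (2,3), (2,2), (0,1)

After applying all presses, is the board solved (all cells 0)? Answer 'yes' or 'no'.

Answer: no

Derivation:
After press 1 at (2,3):
0 0 1 0
1 0 0 0
1 1 1 0

After press 2 at (2,2):
0 0 1 0
1 0 1 0
1 0 0 1

After press 3 at (0,1):
1 1 0 0
1 1 1 0
1 0 0 1

Lights still on: 7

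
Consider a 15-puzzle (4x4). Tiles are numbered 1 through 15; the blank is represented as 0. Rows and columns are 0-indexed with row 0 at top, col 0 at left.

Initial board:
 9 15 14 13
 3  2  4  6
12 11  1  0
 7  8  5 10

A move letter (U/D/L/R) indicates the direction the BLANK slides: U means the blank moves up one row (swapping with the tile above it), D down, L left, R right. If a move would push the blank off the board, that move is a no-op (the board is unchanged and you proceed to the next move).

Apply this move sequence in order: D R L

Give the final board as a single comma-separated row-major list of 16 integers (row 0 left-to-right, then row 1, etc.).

After move 1 (D):
 9 15 14 13
 3  2  4  6
12 11  1 10
 7  8  5  0

After move 2 (R):
 9 15 14 13
 3  2  4  6
12 11  1 10
 7  8  5  0

After move 3 (L):
 9 15 14 13
 3  2  4  6
12 11  1 10
 7  8  0  5

Answer: 9, 15, 14, 13, 3, 2, 4, 6, 12, 11, 1, 10, 7, 8, 0, 5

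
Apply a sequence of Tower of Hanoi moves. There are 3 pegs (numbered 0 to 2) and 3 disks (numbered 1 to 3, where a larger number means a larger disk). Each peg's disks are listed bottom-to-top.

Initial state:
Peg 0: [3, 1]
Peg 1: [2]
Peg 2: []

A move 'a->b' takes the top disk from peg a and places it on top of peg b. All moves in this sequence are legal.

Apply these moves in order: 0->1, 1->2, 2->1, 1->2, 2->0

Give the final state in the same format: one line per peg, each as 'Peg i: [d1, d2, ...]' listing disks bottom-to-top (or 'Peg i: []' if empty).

After move 1 (0->1):
Peg 0: [3]
Peg 1: [2, 1]
Peg 2: []

After move 2 (1->2):
Peg 0: [3]
Peg 1: [2]
Peg 2: [1]

After move 3 (2->1):
Peg 0: [3]
Peg 1: [2, 1]
Peg 2: []

After move 4 (1->2):
Peg 0: [3]
Peg 1: [2]
Peg 2: [1]

After move 5 (2->0):
Peg 0: [3, 1]
Peg 1: [2]
Peg 2: []

Answer: Peg 0: [3, 1]
Peg 1: [2]
Peg 2: []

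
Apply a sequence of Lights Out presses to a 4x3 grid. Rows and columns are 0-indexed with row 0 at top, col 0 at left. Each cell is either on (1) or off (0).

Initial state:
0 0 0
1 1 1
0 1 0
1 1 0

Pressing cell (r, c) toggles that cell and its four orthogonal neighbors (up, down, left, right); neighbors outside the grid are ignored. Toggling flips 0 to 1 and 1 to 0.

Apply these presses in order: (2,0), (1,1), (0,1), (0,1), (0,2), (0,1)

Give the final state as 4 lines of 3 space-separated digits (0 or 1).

Answer: 1 1 0
1 1 1
1 1 0
0 1 0

Derivation:
After press 1 at (2,0):
0 0 0
0 1 1
1 0 0
0 1 0

After press 2 at (1,1):
0 1 0
1 0 0
1 1 0
0 1 0

After press 3 at (0,1):
1 0 1
1 1 0
1 1 0
0 1 0

After press 4 at (0,1):
0 1 0
1 0 0
1 1 0
0 1 0

After press 5 at (0,2):
0 0 1
1 0 1
1 1 0
0 1 0

After press 6 at (0,1):
1 1 0
1 1 1
1 1 0
0 1 0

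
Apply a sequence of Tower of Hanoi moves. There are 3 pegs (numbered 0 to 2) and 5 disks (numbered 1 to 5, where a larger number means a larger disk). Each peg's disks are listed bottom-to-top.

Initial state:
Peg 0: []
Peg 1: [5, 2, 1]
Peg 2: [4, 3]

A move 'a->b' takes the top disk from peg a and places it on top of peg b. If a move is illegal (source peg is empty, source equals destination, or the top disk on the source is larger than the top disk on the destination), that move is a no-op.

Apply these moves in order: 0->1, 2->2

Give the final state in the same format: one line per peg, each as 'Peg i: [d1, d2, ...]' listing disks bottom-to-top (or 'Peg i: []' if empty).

Answer: Peg 0: []
Peg 1: [5, 2, 1]
Peg 2: [4, 3]

Derivation:
After move 1 (0->1):
Peg 0: []
Peg 1: [5, 2, 1]
Peg 2: [4, 3]

After move 2 (2->2):
Peg 0: []
Peg 1: [5, 2, 1]
Peg 2: [4, 3]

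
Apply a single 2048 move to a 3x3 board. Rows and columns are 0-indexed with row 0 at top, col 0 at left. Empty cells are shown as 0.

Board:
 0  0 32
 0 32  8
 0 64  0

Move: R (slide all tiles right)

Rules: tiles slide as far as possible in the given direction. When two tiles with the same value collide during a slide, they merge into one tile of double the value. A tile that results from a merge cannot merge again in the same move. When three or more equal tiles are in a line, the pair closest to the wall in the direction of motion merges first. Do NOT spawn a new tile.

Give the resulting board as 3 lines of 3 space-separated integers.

Slide right:
row 0: [0, 0, 32] -> [0, 0, 32]
row 1: [0, 32, 8] -> [0, 32, 8]
row 2: [0, 64, 0] -> [0, 0, 64]

Answer:  0  0 32
 0 32  8
 0  0 64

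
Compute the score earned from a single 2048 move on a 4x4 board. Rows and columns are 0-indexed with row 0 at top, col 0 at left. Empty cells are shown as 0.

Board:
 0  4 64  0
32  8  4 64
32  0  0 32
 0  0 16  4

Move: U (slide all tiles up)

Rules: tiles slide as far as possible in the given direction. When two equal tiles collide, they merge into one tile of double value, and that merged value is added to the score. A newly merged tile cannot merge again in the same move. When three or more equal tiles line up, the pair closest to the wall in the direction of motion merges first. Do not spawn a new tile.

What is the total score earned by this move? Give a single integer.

Slide up:
col 0: [0, 32, 32, 0] -> [64, 0, 0, 0]  score +64 (running 64)
col 1: [4, 8, 0, 0] -> [4, 8, 0, 0]  score +0 (running 64)
col 2: [64, 4, 0, 16] -> [64, 4, 16, 0]  score +0 (running 64)
col 3: [0, 64, 32, 4] -> [64, 32, 4, 0]  score +0 (running 64)
Board after move:
64  4 64 64
 0  8  4 32
 0  0 16  4
 0  0  0  0

Answer: 64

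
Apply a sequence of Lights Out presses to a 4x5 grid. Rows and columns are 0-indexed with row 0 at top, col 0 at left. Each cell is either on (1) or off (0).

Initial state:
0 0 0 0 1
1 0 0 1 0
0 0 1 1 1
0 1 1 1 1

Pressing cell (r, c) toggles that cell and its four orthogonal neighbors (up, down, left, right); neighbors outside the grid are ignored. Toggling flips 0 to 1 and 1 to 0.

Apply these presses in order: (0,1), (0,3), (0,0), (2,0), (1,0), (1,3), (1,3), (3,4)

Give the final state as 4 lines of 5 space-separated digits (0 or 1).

After press 1 at (0,1):
1 1 1 0 1
1 1 0 1 0
0 0 1 1 1
0 1 1 1 1

After press 2 at (0,3):
1 1 0 1 0
1 1 0 0 0
0 0 1 1 1
0 1 1 1 1

After press 3 at (0,0):
0 0 0 1 0
0 1 0 0 0
0 0 1 1 1
0 1 1 1 1

After press 4 at (2,0):
0 0 0 1 0
1 1 0 0 0
1 1 1 1 1
1 1 1 1 1

After press 5 at (1,0):
1 0 0 1 0
0 0 0 0 0
0 1 1 1 1
1 1 1 1 1

After press 6 at (1,3):
1 0 0 0 0
0 0 1 1 1
0 1 1 0 1
1 1 1 1 1

After press 7 at (1,3):
1 0 0 1 0
0 0 0 0 0
0 1 1 1 1
1 1 1 1 1

After press 8 at (3,4):
1 0 0 1 0
0 0 0 0 0
0 1 1 1 0
1 1 1 0 0

Answer: 1 0 0 1 0
0 0 0 0 0
0 1 1 1 0
1 1 1 0 0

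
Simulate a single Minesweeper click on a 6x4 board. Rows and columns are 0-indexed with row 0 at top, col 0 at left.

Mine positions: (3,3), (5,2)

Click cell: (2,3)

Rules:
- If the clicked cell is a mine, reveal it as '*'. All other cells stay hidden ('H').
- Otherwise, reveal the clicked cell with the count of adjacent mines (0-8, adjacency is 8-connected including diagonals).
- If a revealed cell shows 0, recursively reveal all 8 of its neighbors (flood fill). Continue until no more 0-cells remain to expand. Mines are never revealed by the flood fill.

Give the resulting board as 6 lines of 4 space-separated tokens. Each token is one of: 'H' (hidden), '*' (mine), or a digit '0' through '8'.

H H H H
H H H H
H H H 1
H H H H
H H H H
H H H H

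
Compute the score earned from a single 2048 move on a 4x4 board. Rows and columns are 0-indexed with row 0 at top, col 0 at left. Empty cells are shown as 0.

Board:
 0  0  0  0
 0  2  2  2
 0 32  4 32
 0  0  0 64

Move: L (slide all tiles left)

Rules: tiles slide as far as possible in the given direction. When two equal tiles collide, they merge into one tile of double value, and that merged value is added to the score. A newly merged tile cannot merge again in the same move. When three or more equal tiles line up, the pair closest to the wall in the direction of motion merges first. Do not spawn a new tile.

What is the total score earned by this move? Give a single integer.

Slide left:
row 0: [0, 0, 0, 0] -> [0, 0, 0, 0]  score +0 (running 0)
row 1: [0, 2, 2, 2] -> [4, 2, 0, 0]  score +4 (running 4)
row 2: [0, 32, 4, 32] -> [32, 4, 32, 0]  score +0 (running 4)
row 3: [0, 0, 0, 64] -> [64, 0, 0, 0]  score +0 (running 4)
Board after move:
 0  0  0  0
 4  2  0  0
32  4 32  0
64  0  0  0

Answer: 4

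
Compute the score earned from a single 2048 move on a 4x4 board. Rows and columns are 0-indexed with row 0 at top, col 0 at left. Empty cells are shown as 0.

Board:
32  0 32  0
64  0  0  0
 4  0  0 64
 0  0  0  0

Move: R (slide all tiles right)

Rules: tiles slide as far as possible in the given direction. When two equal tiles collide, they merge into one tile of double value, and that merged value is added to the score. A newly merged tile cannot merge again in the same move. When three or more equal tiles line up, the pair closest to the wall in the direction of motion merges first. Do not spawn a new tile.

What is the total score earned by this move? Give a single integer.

Slide right:
row 0: [32, 0, 32, 0] -> [0, 0, 0, 64]  score +64 (running 64)
row 1: [64, 0, 0, 0] -> [0, 0, 0, 64]  score +0 (running 64)
row 2: [4, 0, 0, 64] -> [0, 0, 4, 64]  score +0 (running 64)
row 3: [0, 0, 0, 0] -> [0, 0, 0, 0]  score +0 (running 64)
Board after move:
 0  0  0 64
 0  0  0 64
 0  0  4 64
 0  0  0  0

Answer: 64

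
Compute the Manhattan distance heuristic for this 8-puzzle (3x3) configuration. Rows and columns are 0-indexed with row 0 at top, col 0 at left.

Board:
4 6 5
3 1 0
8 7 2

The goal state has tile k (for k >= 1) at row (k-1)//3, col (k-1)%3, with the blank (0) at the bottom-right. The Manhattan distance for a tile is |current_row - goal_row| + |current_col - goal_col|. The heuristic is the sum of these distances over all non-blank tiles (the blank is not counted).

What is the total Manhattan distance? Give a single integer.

Answer: 15

Derivation:
Tile 4: at (0,0), goal (1,0), distance |0-1|+|0-0| = 1
Tile 6: at (0,1), goal (1,2), distance |0-1|+|1-2| = 2
Tile 5: at (0,2), goal (1,1), distance |0-1|+|2-1| = 2
Tile 3: at (1,0), goal (0,2), distance |1-0|+|0-2| = 3
Tile 1: at (1,1), goal (0,0), distance |1-0|+|1-0| = 2
Tile 8: at (2,0), goal (2,1), distance |2-2|+|0-1| = 1
Tile 7: at (2,1), goal (2,0), distance |2-2|+|1-0| = 1
Tile 2: at (2,2), goal (0,1), distance |2-0|+|2-1| = 3
Sum: 1 + 2 + 2 + 3 + 2 + 1 + 1 + 3 = 15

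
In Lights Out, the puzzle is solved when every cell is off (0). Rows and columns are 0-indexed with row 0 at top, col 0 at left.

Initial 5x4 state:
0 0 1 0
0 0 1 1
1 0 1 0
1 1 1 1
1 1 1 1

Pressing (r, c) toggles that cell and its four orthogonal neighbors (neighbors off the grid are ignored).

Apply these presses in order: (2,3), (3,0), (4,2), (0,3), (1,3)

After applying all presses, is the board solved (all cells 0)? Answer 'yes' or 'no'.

After press 1 at (2,3):
0 0 1 0
0 0 1 0
1 0 0 1
1 1 1 0
1 1 1 1

After press 2 at (3,0):
0 0 1 0
0 0 1 0
0 0 0 1
0 0 1 0
0 1 1 1

After press 3 at (4,2):
0 0 1 0
0 0 1 0
0 0 0 1
0 0 0 0
0 0 0 0

After press 4 at (0,3):
0 0 0 1
0 0 1 1
0 0 0 1
0 0 0 0
0 0 0 0

After press 5 at (1,3):
0 0 0 0
0 0 0 0
0 0 0 0
0 0 0 0
0 0 0 0

Lights still on: 0

Answer: yes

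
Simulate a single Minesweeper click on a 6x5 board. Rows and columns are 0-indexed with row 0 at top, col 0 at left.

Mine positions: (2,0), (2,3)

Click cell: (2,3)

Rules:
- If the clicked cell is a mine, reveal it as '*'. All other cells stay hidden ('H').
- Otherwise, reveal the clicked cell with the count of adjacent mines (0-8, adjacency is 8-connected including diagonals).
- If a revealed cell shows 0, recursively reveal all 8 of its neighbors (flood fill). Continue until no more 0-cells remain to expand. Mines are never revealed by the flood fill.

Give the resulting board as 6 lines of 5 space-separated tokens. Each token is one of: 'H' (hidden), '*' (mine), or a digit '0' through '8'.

H H H H H
H H H H H
H H H * H
H H H H H
H H H H H
H H H H H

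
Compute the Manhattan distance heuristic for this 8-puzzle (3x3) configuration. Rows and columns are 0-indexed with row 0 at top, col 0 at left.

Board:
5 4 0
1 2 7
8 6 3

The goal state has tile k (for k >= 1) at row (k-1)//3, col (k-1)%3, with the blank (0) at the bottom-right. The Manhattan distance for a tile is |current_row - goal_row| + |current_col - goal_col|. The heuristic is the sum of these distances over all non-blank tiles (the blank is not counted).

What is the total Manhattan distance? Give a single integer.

Answer: 14

Derivation:
Tile 5: (0,0)->(1,1) = 2
Tile 4: (0,1)->(1,0) = 2
Tile 1: (1,0)->(0,0) = 1
Tile 2: (1,1)->(0,1) = 1
Tile 7: (1,2)->(2,0) = 3
Tile 8: (2,0)->(2,1) = 1
Tile 6: (2,1)->(1,2) = 2
Tile 3: (2,2)->(0,2) = 2
Sum: 2 + 2 + 1 + 1 + 3 + 1 + 2 + 2 = 14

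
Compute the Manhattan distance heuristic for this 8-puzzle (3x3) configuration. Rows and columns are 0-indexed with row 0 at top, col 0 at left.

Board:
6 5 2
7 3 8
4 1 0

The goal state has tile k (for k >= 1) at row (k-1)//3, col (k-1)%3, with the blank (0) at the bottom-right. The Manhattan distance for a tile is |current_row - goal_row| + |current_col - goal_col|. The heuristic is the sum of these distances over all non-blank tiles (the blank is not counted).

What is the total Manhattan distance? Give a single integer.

Tile 6: at (0,0), goal (1,2), distance |0-1|+|0-2| = 3
Tile 5: at (0,1), goal (1,1), distance |0-1|+|1-1| = 1
Tile 2: at (0,2), goal (0,1), distance |0-0|+|2-1| = 1
Tile 7: at (1,0), goal (2,0), distance |1-2|+|0-0| = 1
Tile 3: at (1,1), goal (0,2), distance |1-0|+|1-2| = 2
Tile 8: at (1,2), goal (2,1), distance |1-2|+|2-1| = 2
Tile 4: at (2,0), goal (1,0), distance |2-1|+|0-0| = 1
Tile 1: at (2,1), goal (0,0), distance |2-0|+|1-0| = 3
Sum: 3 + 1 + 1 + 1 + 2 + 2 + 1 + 3 = 14

Answer: 14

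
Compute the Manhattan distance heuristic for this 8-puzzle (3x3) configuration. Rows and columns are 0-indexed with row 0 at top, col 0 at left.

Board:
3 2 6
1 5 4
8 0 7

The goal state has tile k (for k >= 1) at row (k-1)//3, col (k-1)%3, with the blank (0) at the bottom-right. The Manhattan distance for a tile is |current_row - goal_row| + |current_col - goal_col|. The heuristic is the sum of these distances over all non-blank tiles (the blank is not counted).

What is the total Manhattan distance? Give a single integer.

Answer: 9

Derivation:
Tile 3: at (0,0), goal (0,2), distance |0-0|+|0-2| = 2
Tile 2: at (0,1), goal (0,1), distance |0-0|+|1-1| = 0
Tile 6: at (0,2), goal (1,2), distance |0-1|+|2-2| = 1
Tile 1: at (1,0), goal (0,0), distance |1-0|+|0-0| = 1
Tile 5: at (1,1), goal (1,1), distance |1-1|+|1-1| = 0
Tile 4: at (1,2), goal (1,0), distance |1-1|+|2-0| = 2
Tile 8: at (2,0), goal (2,1), distance |2-2|+|0-1| = 1
Tile 7: at (2,2), goal (2,0), distance |2-2|+|2-0| = 2
Sum: 2 + 0 + 1 + 1 + 0 + 2 + 1 + 2 = 9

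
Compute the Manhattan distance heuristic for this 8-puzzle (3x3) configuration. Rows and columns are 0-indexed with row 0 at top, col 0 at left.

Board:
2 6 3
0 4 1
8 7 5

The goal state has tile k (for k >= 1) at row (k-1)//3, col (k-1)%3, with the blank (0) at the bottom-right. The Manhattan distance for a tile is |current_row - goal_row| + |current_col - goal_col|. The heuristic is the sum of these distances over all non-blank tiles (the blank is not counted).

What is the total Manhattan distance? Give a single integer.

Answer: 11

Derivation:
Tile 2: (0,0)->(0,1) = 1
Tile 6: (0,1)->(1,2) = 2
Tile 3: (0,2)->(0,2) = 0
Tile 4: (1,1)->(1,0) = 1
Tile 1: (1,2)->(0,0) = 3
Tile 8: (2,0)->(2,1) = 1
Tile 7: (2,1)->(2,0) = 1
Tile 5: (2,2)->(1,1) = 2
Sum: 1 + 2 + 0 + 1 + 3 + 1 + 1 + 2 = 11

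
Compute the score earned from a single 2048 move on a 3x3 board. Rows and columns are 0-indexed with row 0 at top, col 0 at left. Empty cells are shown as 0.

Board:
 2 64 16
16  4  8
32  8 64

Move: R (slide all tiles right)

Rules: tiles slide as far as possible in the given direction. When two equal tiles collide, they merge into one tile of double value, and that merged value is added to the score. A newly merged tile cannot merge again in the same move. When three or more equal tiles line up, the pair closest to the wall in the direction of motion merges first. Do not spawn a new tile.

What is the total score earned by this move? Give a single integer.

Slide right:
row 0: [2, 64, 16] -> [2, 64, 16]  score +0 (running 0)
row 1: [16, 4, 8] -> [16, 4, 8]  score +0 (running 0)
row 2: [32, 8, 64] -> [32, 8, 64]  score +0 (running 0)
Board after move:
 2 64 16
16  4  8
32  8 64

Answer: 0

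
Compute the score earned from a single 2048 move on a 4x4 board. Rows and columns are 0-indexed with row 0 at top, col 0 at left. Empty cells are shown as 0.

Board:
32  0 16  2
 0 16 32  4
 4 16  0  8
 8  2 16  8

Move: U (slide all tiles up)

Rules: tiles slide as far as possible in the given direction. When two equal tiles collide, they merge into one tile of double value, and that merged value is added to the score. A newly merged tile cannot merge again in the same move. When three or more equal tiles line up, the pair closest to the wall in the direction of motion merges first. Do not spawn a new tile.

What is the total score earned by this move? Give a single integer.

Slide up:
col 0: [32, 0, 4, 8] -> [32, 4, 8, 0]  score +0 (running 0)
col 1: [0, 16, 16, 2] -> [32, 2, 0, 0]  score +32 (running 32)
col 2: [16, 32, 0, 16] -> [16, 32, 16, 0]  score +0 (running 32)
col 3: [2, 4, 8, 8] -> [2, 4, 16, 0]  score +16 (running 48)
Board after move:
32 32 16  2
 4  2 32  4
 8  0 16 16
 0  0  0  0

Answer: 48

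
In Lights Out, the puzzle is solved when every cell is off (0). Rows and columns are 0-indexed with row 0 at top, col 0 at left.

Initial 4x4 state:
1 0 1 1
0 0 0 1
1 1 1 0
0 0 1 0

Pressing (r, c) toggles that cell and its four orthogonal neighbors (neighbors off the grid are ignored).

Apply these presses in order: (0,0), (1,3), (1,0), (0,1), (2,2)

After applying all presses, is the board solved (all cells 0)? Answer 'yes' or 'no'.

After press 1 at (0,0):
0 1 1 1
1 0 0 1
1 1 1 0
0 0 1 0

After press 2 at (1,3):
0 1 1 0
1 0 1 0
1 1 1 1
0 0 1 0

After press 3 at (1,0):
1 1 1 0
0 1 1 0
0 1 1 1
0 0 1 0

After press 4 at (0,1):
0 0 0 0
0 0 1 0
0 1 1 1
0 0 1 0

After press 5 at (2,2):
0 0 0 0
0 0 0 0
0 0 0 0
0 0 0 0

Lights still on: 0

Answer: yes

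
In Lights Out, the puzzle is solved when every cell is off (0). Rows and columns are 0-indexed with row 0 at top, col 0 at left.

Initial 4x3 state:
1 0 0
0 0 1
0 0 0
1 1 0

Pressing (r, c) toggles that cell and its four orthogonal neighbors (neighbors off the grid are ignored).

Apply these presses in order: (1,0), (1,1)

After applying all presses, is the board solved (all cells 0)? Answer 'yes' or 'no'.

After press 1 at (1,0):
0 0 0
1 1 1
1 0 0
1 1 0

After press 2 at (1,1):
0 1 0
0 0 0
1 1 0
1 1 0

Lights still on: 5

Answer: no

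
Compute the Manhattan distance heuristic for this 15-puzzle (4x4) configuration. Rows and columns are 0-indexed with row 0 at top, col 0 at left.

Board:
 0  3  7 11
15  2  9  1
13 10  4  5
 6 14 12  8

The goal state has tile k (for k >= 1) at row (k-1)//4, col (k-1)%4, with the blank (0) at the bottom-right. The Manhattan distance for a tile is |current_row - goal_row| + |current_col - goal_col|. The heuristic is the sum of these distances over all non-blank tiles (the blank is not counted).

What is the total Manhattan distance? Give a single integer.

Answer: 32

Derivation:
Tile 3: at (0,1), goal (0,2), distance |0-0|+|1-2| = 1
Tile 7: at (0,2), goal (1,2), distance |0-1|+|2-2| = 1
Tile 11: at (0,3), goal (2,2), distance |0-2|+|3-2| = 3
Tile 15: at (1,0), goal (3,2), distance |1-3|+|0-2| = 4
Tile 2: at (1,1), goal (0,1), distance |1-0|+|1-1| = 1
Tile 9: at (1,2), goal (2,0), distance |1-2|+|2-0| = 3
Tile 1: at (1,3), goal (0,0), distance |1-0|+|3-0| = 4
Tile 13: at (2,0), goal (3,0), distance |2-3|+|0-0| = 1
Tile 10: at (2,1), goal (2,1), distance |2-2|+|1-1| = 0
Tile 4: at (2,2), goal (0,3), distance |2-0|+|2-3| = 3
Tile 5: at (2,3), goal (1,0), distance |2-1|+|3-0| = 4
Tile 6: at (3,0), goal (1,1), distance |3-1|+|0-1| = 3
Tile 14: at (3,1), goal (3,1), distance |3-3|+|1-1| = 0
Tile 12: at (3,2), goal (2,3), distance |3-2|+|2-3| = 2
Tile 8: at (3,3), goal (1,3), distance |3-1|+|3-3| = 2
Sum: 1 + 1 + 3 + 4 + 1 + 3 + 4 + 1 + 0 + 3 + 4 + 3 + 0 + 2 + 2 = 32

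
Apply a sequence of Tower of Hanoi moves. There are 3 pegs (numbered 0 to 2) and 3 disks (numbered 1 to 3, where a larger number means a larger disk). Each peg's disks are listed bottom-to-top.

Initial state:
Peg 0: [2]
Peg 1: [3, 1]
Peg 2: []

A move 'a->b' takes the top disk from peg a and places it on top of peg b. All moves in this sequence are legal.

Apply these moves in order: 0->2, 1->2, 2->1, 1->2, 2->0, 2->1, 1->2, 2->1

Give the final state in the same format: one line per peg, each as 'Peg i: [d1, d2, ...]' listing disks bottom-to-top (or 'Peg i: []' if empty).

Answer: Peg 0: [1]
Peg 1: [3, 2]
Peg 2: []

Derivation:
After move 1 (0->2):
Peg 0: []
Peg 1: [3, 1]
Peg 2: [2]

After move 2 (1->2):
Peg 0: []
Peg 1: [3]
Peg 2: [2, 1]

After move 3 (2->1):
Peg 0: []
Peg 1: [3, 1]
Peg 2: [2]

After move 4 (1->2):
Peg 0: []
Peg 1: [3]
Peg 2: [2, 1]

After move 5 (2->0):
Peg 0: [1]
Peg 1: [3]
Peg 2: [2]

After move 6 (2->1):
Peg 0: [1]
Peg 1: [3, 2]
Peg 2: []

After move 7 (1->2):
Peg 0: [1]
Peg 1: [3]
Peg 2: [2]

After move 8 (2->1):
Peg 0: [1]
Peg 1: [3, 2]
Peg 2: []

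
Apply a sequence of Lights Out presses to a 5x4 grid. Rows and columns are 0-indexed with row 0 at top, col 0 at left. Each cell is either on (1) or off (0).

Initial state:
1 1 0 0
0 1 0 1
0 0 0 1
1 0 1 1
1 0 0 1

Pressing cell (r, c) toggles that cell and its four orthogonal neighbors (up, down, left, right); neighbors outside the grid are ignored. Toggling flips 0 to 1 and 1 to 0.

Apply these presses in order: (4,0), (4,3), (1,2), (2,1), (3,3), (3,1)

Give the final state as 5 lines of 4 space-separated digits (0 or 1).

Answer: 1 1 1 0
0 1 1 0
1 0 0 0
1 0 1 1
0 0 1 1

Derivation:
After press 1 at (4,0):
1 1 0 0
0 1 0 1
0 0 0 1
0 0 1 1
0 1 0 1

After press 2 at (4,3):
1 1 0 0
0 1 0 1
0 0 0 1
0 0 1 0
0 1 1 0

After press 3 at (1,2):
1 1 1 0
0 0 1 0
0 0 1 1
0 0 1 0
0 1 1 0

After press 4 at (2,1):
1 1 1 0
0 1 1 0
1 1 0 1
0 1 1 0
0 1 1 0

After press 5 at (3,3):
1 1 1 0
0 1 1 0
1 1 0 0
0 1 0 1
0 1 1 1

After press 6 at (3,1):
1 1 1 0
0 1 1 0
1 0 0 0
1 0 1 1
0 0 1 1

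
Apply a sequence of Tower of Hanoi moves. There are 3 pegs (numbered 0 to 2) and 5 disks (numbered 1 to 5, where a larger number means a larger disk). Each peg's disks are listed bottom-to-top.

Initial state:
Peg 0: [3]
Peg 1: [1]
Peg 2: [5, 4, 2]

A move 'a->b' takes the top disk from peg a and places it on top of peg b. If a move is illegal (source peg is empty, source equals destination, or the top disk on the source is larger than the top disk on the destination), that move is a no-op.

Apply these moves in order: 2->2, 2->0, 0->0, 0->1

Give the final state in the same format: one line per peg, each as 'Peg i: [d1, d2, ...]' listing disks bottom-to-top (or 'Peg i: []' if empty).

Answer: Peg 0: [3, 2]
Peg 1: [1]
Peg 2: [5, 4]

Derivation:
After move 1 (2->2):
Peg 0: [3]
Peg 1: [1]
Peg 2: [5, 4, 2]

After move 2 (2->0):
Peg 0: [3, 2]
Peg 1: [1]
Peg 2: [5, 4]

After move 3 (0->0):
Peg 0: [3, 2]
Peg 1: [1]
Peg 2: [5, 4]

After move 4 (0->1):
Peg 0: [3, 2]
Peg 1: [1]
Peg 2: [5, 4]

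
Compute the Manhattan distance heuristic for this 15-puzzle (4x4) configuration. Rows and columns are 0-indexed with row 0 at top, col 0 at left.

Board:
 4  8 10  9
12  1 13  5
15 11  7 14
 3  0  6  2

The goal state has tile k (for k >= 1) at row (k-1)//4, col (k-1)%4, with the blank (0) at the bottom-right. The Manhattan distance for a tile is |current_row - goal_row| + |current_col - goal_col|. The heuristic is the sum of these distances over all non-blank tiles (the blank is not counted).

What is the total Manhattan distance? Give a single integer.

Answer: 48

Derivation:
Tile 4: at (0,0), goal (0,3), distance |0-0|+|0-3| = 3
Tile 8: at (0,1), goal (1,3), distance |0-1|+|1-3| = 3
Tile 10: at (0,2), goal (2,1), distance |0-2|+|2-1| = 3
Tile 9: at (0,3), goal (2,0), distance |0-2|+|3-0| = 5
Tile 12: at (1,0), goal (2,3), distance |1-2|+|0-3| = 4
Tile 1: at (1,1), goal (0,0), distance |1-0|+|1-0| = 2
Tile 13: at (1,2), goal (3,0), distance |1-3|+|2-0| = 4
Tile 5: at (1,3), goal (1,0), distance |1-1|+|3-0| = 3
Tile 15: at (2,0), goal (3,2), distance |2-3|+|0-2| = 3
Tile 11: at (2,1), goal (2,2), distance |2-2|+|1-2| = 1
Tile 7: at (2,2), goal (1,2), distance |2-1|+|2-2| = 1
Tile 14: at (2,3), goal (3,1), distance |2-3|+|3-1| = 3
Tile 3: at (3,0), goal (0,2), distance |3-0|+|0-2| = 5
Tile 6: at (3,2), goal (1,1), distance |3-1|+|2-1| = 3
Tile 2: at (3,3), goal (0,1), distance |3-0|+|3-1| = 5
Sum: 3 + 3 + 3 + 5 + 4 + 2 + 4 + 3 + 3 + 1 + 1 + 3 + 5 + 3 + 5 = 48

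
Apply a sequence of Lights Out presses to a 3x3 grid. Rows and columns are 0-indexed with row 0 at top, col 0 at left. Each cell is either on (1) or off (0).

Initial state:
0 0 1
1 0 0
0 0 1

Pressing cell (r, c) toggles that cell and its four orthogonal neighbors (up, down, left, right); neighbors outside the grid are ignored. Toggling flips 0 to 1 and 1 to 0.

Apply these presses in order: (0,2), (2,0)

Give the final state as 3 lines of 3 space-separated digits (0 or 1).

After press 1 at (0,2):
0 1 0
1 0 1
0 0 1

After press 2 at (2,0):
0 1 0
0 0 1
1 1 1

Answer: 0 1 0
0 0 1
1 1 1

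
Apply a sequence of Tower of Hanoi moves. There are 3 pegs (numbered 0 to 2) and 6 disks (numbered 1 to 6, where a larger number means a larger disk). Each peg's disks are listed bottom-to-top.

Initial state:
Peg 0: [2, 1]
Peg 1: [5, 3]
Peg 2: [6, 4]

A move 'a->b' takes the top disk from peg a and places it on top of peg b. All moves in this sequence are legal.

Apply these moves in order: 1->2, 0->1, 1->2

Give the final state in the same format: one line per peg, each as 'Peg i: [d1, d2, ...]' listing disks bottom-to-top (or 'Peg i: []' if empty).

Answer: Peg 0: [2]
Peg 1: [5]
Peg 2: [6, 4, 3, 1]

Derivation:
After move 1 (1->2):
Peg 0: [2, 1]
Peg 1: [5]
Peg 2: [6, 4, 3]

After move 2 (0->1):
Peg 0: [2]
Peg 1: [5, 1]
Peg 2: [6, 4, 3]

After move 3 (1->2):
Peg 0: [2]
Peg 1: [5]
Peg 2: [6, 4, 3, 1]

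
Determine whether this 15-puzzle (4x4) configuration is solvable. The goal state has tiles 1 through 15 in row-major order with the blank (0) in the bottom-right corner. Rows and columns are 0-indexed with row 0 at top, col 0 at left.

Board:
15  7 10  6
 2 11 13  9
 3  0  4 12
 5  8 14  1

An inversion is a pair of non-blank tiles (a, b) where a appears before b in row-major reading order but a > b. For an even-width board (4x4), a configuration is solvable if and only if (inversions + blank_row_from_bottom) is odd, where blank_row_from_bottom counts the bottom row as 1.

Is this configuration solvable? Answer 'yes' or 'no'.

Inversions: 60
Blank is in row 2 (0-indexed from top), which is row 2 counting from the bottom (bottom = 1).
60 + 2 = 62, which is even, so the puzzle is not solvable.

Answer: no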